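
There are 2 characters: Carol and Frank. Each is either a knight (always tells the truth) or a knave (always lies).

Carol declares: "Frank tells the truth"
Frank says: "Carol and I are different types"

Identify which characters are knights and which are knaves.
Carol is a knave.
Frank is a knave.

Verification:
- Carol (knave) says "Frank tells the truth" - this is FALSE (a lie) because Frank is a knave.
- Frank (knave) says "Carol and I are different types" - this is FALSE (a lie) because Frank is a knave and Carol is a knave.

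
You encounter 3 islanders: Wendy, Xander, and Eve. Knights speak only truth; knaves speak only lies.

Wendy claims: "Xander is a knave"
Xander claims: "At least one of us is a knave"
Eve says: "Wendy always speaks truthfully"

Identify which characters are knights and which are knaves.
Wendy is a knave.
Xander is a knight.
Eve is a knave.

Verification:
- Wendy (knave) says "Xander is a knave" - this is FALSE (a lie) because Xander is a knight.
- Xander (knight) says "At least one of us is a knave" - this is TRUE because Wendy and Eve are knaves.
- Eve (knave) says "Wendy always speaks truthfully" - this is FALSE (a lie) because Wendy is a knave.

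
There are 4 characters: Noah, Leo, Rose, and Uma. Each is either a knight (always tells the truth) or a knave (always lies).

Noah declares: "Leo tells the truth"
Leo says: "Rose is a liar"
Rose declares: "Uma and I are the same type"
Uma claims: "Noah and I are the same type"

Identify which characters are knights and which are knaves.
Noah is a knight.
Leo is a knight.
Rose is a knave.
Uma is a knight.

Verification:
- Noah (knight) says "Leo tells the truth" - this is TRUE because Leo is a knight.
- Leo (knight) says "Rose is a liar" - this is TRUE because Rose is a knave.
- Rose (knave) says "Uma and I are the same type" - this is FALSE (a lie) because Rose is a knave and Uma is a knight.
- Uma (knight) says "Noah and I are the same type" - this is TRUE because Uma is a knight and Noah is a knight.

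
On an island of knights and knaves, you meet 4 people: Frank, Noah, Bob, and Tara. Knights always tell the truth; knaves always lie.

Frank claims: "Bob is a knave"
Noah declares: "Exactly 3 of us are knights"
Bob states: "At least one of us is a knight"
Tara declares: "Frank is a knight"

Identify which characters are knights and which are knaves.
Frank is a knave.
Noah is a knave.
Bob is a knight.
Tara is a knave.

Verification:
- Frank (knave) says "Bob is a knave" - this is FALSE (a lie) because Bob is a knight.
- Noah (knave) says "Exactly 3 of us are knights" - this is FALSE (a lie) because there are 1 knights.
- Bob (knight) says "At least one of us is a knight" - this is TRUE because Bob is a knight.
- Tara (knave) says "Frank is a knight" - this is FALSE (a lie) because Frank is a knave.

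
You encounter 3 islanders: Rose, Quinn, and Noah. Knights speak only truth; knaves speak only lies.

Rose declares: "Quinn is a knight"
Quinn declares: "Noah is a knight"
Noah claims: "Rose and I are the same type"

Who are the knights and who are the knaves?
Rose is a knight.
Quinn is a knight.
Noah is a knight.

Verification:
- Rose (knight) says "Quinn is a knight" - this is TRUE because Quinn is a knight.
- Quinn (knight) says "Noah is a knight" - this is TRUE because Noah is a knight.
- Noah (knight) says "Rose and I are the same type" - this is TRUE because Noah is a knight and Rose is a knight.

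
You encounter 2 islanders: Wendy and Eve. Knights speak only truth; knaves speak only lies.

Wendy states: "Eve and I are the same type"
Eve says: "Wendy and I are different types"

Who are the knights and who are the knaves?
Wendy is a knave.
Eve is a knight.

Verification:
- Wendy (knave) says "Eve and I are the same type" - this is FALSE (a lie) because Wendy is a knave and Eve is a knight.
- Eve (knight) says "Wendy and I are different types" - this is TRUE because Eve is a knight and Wendy is a knave.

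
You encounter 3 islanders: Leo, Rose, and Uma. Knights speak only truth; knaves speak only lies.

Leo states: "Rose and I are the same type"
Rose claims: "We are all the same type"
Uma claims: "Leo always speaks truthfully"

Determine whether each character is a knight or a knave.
Leo is a knight.
Rose is a knight.
Uma is a knight.

Verification:
- Leo (knight) says "Rose and I are the same type" - this is TRUE because Leo is a knight and Rose is a knight.
- Rose (knight) says "We are all the same type" - this is TRUE because Leo, Rose, and Uma are knights.
- Uma (knight) says "Leo always speaks truthfully" - this is TRUE because Leo is a knight.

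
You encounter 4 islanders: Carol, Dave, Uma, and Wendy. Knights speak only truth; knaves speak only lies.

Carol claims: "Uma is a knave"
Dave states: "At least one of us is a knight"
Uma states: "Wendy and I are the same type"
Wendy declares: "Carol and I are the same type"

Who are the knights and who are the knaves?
Carol is a knight.
Dave is a knight.
Uma is a knave.
Wendy is a knight.

Verification:
- Carol (knight) says "Uma is a knave" - this is TRUE because Uma is a knave.
- Dave (knight) says "At least one of us is a knight" - this is TRUE because Carol, Dave, and Wendy are knights.
- Uma (knave) says "Wendy and I are the same type" - this is FALSE (a lie) because Uma is a knave and Wendy is a knight.
- Wendy (knight) says "Carol and I are the same type" - this is TRUE because Wendy is a knight and Carol is a knight.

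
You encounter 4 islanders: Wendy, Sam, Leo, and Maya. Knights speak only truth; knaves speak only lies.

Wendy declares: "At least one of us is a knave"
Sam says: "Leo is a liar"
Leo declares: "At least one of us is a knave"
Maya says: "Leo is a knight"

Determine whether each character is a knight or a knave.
Wendy is a knight.
Sam is a knave.
Leo is a knight.
Maya is a knight.

Verification:
- Wendy (knight) says "At least one of us is a knave" - this is TRUE because Sam is a knave.
- Sam (knave) says "Leo is a liar" - this is FALSE (a lie) because Leo is a knight.
- Leo (knight) says "At least one of us is a knave" - this is TRUE because Sam is a knave.
- Maya (knight) says "Leo is a knight" - this is TRUE because Leo is a knight.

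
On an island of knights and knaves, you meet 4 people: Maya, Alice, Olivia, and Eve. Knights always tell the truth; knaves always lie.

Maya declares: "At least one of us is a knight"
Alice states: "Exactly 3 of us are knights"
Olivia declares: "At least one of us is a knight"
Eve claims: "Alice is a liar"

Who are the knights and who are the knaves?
Maya is a knight.
Alice is a knight.
Olivia is a knight.
Eve is a knave.

Verification:
- Maya (knight) says "At least one of us is a knight" - this is TRUE because Maya, Alice, and Olivia are knights.
- Alice (knight) says "Exactly 3 of us are knights" - this is TRUE because there are 3 knights.
- Olivia (knight) says "At least one of us is a knight" - this is TRUE because Maya, Alice, and Olivia are knights.
- Eve (knave) says "Alice is a liar" - this is FALSE (a lie) because Alice is a knight.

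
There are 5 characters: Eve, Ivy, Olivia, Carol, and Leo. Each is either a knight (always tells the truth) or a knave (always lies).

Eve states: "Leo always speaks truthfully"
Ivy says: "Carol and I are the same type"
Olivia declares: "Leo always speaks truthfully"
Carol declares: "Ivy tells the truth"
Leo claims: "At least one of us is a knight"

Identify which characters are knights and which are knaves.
Eve is a knight.
Ivy is a knight.
Olivia is a knight.
Carol is a knight.
Leo is a knight.

Verification:
- Eve (knight) says "Leo always speaks truthfully" - this is TRUE because Leo is a knight.
- Ivy (knight) says "Carol and I are the same type" - this is TRUE because Ivy is a knight and Carol is a knight.
- Olivia (knight) says "Leo always speaks truthfully" - this is TRUE because Leo is a knight.
- Carol (knight) says "Ivy tells the truth" - this is TRUE because Ivy is a knight.
- Leo (knight) says "At least one of us is a knight" - this is TRUE because Eve, Ivy, Olivia, Carol, and Leo are knights.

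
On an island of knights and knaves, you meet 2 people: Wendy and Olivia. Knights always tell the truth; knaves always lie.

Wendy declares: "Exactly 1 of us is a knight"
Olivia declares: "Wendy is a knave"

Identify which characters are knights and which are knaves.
Wendy is a knight.
Olivia is a knave.

Verification:
- Wendy (knight) says "Exactly 1 of us is a knight" - this is TRUE because there are 1 knights.
- Olivia (knave) says "Wendy is a knave" - this is FALSE (a lie) because Wendy is a knight.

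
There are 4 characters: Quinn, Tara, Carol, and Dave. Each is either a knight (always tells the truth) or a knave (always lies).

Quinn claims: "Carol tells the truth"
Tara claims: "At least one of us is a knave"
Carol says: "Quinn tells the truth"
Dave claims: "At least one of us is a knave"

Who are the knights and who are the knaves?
Quinn is a knave.
Tara is a knight.
Carol is a knave.
Dave is a knight.

Verification:
- Quinn (knave) says "Carol tells the truth" - this is FALSE (a lie) because Carol is a knave.
- Tara (knight) says "At least one of us is a knave" - this is TRUE because Quinn and Carol are knaves.
- Carol (knave) says "Quinn tells the truth" - this is FALSE (a lie) because Quinn is a knave.
- Dave (knight) says "At least one of us is a knave" - this is TRUE because Quinn and Carol are knaves.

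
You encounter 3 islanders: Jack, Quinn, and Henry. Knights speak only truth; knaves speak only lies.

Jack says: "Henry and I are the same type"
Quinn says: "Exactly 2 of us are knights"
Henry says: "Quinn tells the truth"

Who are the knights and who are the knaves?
Jack is a knave.
Quinn is a knight.
Henry is a knight.

Verification:
- Jack (knave) says "Henry and I are the same type" - this is FALSE (a lie) because Jack is a knave and Henry is a knight.
- Quinn (knight) says "Exactly 2 of us are knights" - this is TRUE because there are 2 knights.
- Henry (knight) says "Quinn tells the truth" - this is TRUE because Quinn is a knight.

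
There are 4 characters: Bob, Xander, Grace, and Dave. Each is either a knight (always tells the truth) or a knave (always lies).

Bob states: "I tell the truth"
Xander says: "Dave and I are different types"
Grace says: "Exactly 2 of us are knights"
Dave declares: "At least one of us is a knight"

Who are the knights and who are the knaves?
Bob is a knave.
Xander is a knave.
Grace is a knave.
Dave is a knave.

Verification:
- Bob (knave) says "I tell the truth" - this is FALSE (a lie) because Bob is a knave.
- Xander (knave) says "Dave and I are different types" - this is FALSE (a lie) because Xander is a knave and Dave is a knave.
- Grace (knave) says "Exactly 2 of us are knights" - this is FALSE (a lie) because there are 0 knights.
- Dave (knave) says "At least one of us is a knight" - this is FALSE (a lie) because no one is a knight.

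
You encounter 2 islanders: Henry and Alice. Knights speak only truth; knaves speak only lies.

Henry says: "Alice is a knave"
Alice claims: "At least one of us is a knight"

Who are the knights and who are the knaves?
Henry is a knave.
Alice is a knight.

Verification:
- Henry (knave) says "Alice is a knave" - this is FALSE (a lie) because Alice is a knight.
- Alice (knight) says "At least one of us is a knight" - this is TRUE because Alice is a knight.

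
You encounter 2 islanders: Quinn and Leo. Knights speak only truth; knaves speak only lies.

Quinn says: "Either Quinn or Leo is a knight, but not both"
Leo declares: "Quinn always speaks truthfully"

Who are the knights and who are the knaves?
Quinn is a knave.
Leo is a knave.

Verification:
- Quinn (knave) says "Either Quinn or Leo is a knight, but not both" - this is FALSE (a lie) because Quinn is a knave and Leo is a knave.
- Leo (knave) says "Quinn always speaks truthfully" - this is FALSE (a lie) because Quinn is a knave.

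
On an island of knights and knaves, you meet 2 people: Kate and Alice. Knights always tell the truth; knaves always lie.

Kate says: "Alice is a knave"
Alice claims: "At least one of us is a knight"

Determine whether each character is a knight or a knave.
Kate is a knave.
Alice is a knight.

Verification:
- Kate (knave) says "Alice is a knave" - this is FALSE (a lie) because Alice is a knight.
- Alice (knight) says "At least one of us is a knight" - this is TRUE because Alice is a knight.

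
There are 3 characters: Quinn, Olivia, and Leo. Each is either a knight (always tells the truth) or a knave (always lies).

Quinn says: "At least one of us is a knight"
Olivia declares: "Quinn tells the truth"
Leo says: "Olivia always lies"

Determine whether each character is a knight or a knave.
Quinn is a knight.
Olivia is a knight.
Leo is a knave.

Verification:
- Quinn (knight) says "At least one of us is a knight" - this is TRUE because Quinn and Olivia are knights.
- Olivia (knight) says "Quinn tells the truth" - this is TRUE because Quinn is a knight.
- Leo (knave) says "Olivia always lies" - this is FALSE (a lie) because Olivia is a knight.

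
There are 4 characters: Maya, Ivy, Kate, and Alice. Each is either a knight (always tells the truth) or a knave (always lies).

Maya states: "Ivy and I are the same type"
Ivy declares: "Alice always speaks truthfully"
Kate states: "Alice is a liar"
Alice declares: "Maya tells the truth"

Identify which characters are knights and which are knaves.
Maya is a knight.
Ivy is a knight.
Kate is a knave.
Alice is a knight.

Verification:
- Maya (knight) says "Ivy and I are the same type" - this is TRUE because Maya is a knight and Ivy is a knight.
- Ivy (knight) says "Alice always speaks truthfully" - this is TRUE because Alice is a knight.
- Kate (knave) says "Alice is a liar" - this is FALSE (a lie) because Alice is a knight.
- Alice (knight) says "Maya tells the truth" - this is TRUE because Maya is a knight.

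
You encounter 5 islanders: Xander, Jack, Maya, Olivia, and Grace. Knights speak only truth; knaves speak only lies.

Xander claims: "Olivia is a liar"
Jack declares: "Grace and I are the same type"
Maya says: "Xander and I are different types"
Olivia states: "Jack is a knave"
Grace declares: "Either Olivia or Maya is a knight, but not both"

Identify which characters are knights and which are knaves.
Xander is a knave.
Jack is a knave.
Maya is a knave.
Olivia is a knight.
Grace is a knight.

Verification:
- Xander (knave) says "Olivia is a liar" - this is FALSE (a lie) because Olivia is a knight.
- Jack (knave) says "Grace and I are the same type" - this is FALSE (a lie) because Jack is a knave and Grace is a knight.
- Maya (knave) says "Xander and I are different types" - this is FALSE (a lie) because Maya is a knave and Xander is a knave.
- Olivia (knight) says "Jack is a knave" - this is TRUE because Jack is a knave.
- Grace (knight) says "Either Olivia or Maya is a knight, but not both" - this is TRUE because Olivia is a knight and Maya is a knave.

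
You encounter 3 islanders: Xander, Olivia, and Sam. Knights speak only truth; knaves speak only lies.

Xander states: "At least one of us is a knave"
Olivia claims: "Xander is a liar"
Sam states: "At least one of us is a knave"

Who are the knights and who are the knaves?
Xander is a knight.
Olivia is a knave.
Sam is a knight.

Verification:
- Xander (knight) says "At least one of us is a knave" - this is TRUE because Olivia is a knave.
- Olivia (knave) says "Xander is a liar" - this is FALSE (a lie) because Xander is a knight.
- Sam (knight) says "At least one of us is a knave" - this is TRUE because Olivia is a knave.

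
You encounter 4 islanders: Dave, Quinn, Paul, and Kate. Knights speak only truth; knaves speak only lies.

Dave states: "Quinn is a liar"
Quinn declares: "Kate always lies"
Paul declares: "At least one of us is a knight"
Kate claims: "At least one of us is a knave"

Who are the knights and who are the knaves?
Dave is a knight.
Quinn is a knave.
Paul is a knight.
Kate is a knight.

Verification:
- Dave (knight) says "Quinn is a liar" - this is TRUE because Quinn is a knave.
- Quinn (knave) says "Kate always lies" - this is FALSE (a lie) because Kate is a knight.
- Paul (knight) says "At least one of us is a knight" - this is TRUE because Dave, Paul, and Kate are knights.
- Kate (knight) says "At least one of us is a knave" - this is TRUE because Quinn is a knave.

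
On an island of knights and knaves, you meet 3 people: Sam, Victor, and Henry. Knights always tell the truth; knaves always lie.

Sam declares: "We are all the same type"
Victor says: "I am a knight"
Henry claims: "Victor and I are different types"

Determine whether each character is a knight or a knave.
Sam is a knave.
Victor is a knave.
Henry is a knight.

Verification:
- Sam (knave) says "We are all the same type" - this is FALSE (a lie) because Henry is a knight and Sam and Victor are knaves.
- Victor (knave) says "I am a knight" - this is FALSE (a lie) because Victor is a knave.
- Henry (knight) says "Victor and I are different types" - this is TRUE because Henry is a knight and Victor is a knave.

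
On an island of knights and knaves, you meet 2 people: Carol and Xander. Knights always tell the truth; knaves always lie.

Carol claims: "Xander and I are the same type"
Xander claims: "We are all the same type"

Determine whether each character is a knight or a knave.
Carol is a knight.
Xander is a knight.

Verification:
- Carol (knight) says "Xander and I are the same type" - this is TRUE because Carol is a knight and Xander is a knight.
- Xander (knight) says "We are all the same type" - this is TRUE because Carol and Xander are knights.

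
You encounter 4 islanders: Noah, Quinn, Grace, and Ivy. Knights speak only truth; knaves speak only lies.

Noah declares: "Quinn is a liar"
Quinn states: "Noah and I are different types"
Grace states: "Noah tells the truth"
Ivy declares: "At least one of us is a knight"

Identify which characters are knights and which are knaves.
Noah is a knave.
Quinn is a knight.
Grace is a knave.
Ivy is a knight.

Verification:
- Noah (knave) says "Quinn is a liar" - this is FALSE (a lie) because Quinn is a knight.
- Quinn (knight) says "Noah and I are different types" - this is TRUE because Quinn is a knight and Noah is a knave.
- Grace (knave) says "Noah tells the truth" - this is FALSE (a lie) because Noah is a knave.
- Ivy (knight) says "At least one of us is a knight" - this is TRUE because Quinn and Ivy are knights.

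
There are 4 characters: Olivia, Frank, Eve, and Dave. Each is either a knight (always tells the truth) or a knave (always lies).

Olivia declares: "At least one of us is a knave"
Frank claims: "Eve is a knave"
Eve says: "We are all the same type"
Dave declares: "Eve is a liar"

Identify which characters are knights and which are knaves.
Olivia is a knight.
Frank is a knight.
Eve is a knave.
Dave is a knight.

Verification:
- Olivia (knight) says "At least one of us is a knave" - this is TRUE because Eve is a knave.
- Frank (knight) says "Eve is a knave" - this is TRUE because Eve is a knave.
- Eve (knave) says "We are all the same type" - this is FALSE (a lie) because Olivia, Frank, and Dave are knights and Eve is a knave.
- Dave (knight) says "Eve is a liar" - this is TRUE because Eve is a knave.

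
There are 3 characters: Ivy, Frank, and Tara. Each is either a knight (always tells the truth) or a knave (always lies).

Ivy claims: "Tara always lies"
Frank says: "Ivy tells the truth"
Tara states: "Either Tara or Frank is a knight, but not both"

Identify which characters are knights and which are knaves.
Ivy is a knave.
Frank is a knave.
Tara is a knight.

Verification:
- Ivy (knave) says "Tara always lies" - this is FALSE (a lie) because Tara is a knight.
- Frank (knave) says "Ivy tells the truth" - this is FALSE (a lie) because Ivy is a knave.
- Tara (knight) says "Either Tara or Frank is a knight, but not both" - this is TRUE because Tara is a knight and Frank is a knave.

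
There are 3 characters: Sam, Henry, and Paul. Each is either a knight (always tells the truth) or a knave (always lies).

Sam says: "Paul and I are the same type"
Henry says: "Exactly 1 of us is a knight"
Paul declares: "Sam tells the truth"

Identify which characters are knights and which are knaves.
Sam is a knight.
Henry is a knave.
Paul is a knight.

Verification:
- Sam (knight) says "Paul and I are the same type" - this is TRUE because Sam is a knight and Paul is a knight.
- Henry (knave) says "Exactly 1 of us is a knight" - this is FALSE (a lie) because there are 2 knights.
- Paul (knight) says "Sam tells the truth" - this is TRUE because Sam is a knight.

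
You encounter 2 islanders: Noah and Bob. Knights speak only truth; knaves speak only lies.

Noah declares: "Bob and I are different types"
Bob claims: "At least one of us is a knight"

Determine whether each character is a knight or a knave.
Noah is a knave.
Bob is a knave.

Verification:
- Noah (knave) says "Bob and I are different types" - this is FALSE (a lie) because Noah is a knave and Bob is a knave.
- Bob (knave) says "At least one of us is a knight" - this is FALSE (a lie) because no one is a knight.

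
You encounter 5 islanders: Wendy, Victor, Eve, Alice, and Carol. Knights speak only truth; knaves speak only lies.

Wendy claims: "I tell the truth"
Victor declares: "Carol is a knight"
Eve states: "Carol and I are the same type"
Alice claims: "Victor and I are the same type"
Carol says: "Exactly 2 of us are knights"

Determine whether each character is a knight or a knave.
Wendy is a knave.
Victor is a knight.
Eve is a knave.
Alice is a knave.
Carol is a knight.

Verification:
- Wendy (knave) says "I tell the truth" - this is FALSE (a lie) because Wendy is a knave.
- Victor (knight) says "Carol is a knight" - this is TRUE because Carol is a knight.
- Eve (knave) says "Carol and I are the same type" - this is FALSE (a lie) because Eve is a knave and Carol is a knight.
- Alice (knave) says "Victor and I are the same type" - this is FALSE (a lie) because Alice is a knave and Victor is a knight.
- Carol (knight) says "Exactly 2 of us are knights" - this is TRUE because there are 2 knights.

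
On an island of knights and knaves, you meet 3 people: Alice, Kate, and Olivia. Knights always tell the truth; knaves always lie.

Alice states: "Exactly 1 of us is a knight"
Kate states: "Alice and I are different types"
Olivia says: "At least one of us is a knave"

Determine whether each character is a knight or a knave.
Alice is a knave.
Kate is a knight.
Olivia is a knight.

Verification:
- Alice (knave) says "Exactly 1 of us is a knight" - this is FALSE (a lie) because there are 2 knights.
- Kate (knight) says "Alice and I are different types" - this is TRUE because Kate is a knight and Alice is a knave.
- Olivia (knight) says "At least one of us is a knave" - this is TRUE because Alice is a knave.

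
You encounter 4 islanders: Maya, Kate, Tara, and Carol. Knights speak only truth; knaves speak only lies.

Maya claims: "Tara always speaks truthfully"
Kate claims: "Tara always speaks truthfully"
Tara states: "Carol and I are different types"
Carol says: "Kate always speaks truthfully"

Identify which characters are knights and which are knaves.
Maya is a knave.
Kate is a knave.
Tara is a knave.
Carol is a knave.

Verification:
- Maya (knave) says "Tara always speaks truthfully" - this is FALSE (a lie) because Tara is a knave.
- Kate (knave) says "Tara always speaks truthfully" - this is FALSE (a lie) because Tara is a knave.
- Tara (knave) says "Carol and I are different types" - this is FALSE (a lie) because Tara is a knave and Carol is a knave.
- Carol (knave) says "Kate always speaks truthfully" - this is FALSE (a lie) because Kate is a knave.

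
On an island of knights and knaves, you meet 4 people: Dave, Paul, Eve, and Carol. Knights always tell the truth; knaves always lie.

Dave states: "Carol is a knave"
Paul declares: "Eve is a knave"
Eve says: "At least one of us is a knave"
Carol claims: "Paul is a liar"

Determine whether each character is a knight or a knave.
Dave is a knave.
Paul is a knave.
Eve is a knight.
Carol is a knight.

Verification:
- Dave (knave) says "Carol is a knave" - this is FALSE (a lie) because Carol is a knight.
- Paul (knave) says "Eve is a knave" - this is FALSE (a lie) because Eve is a knight.
- Eve (knight) says "At least one of us is a knave" - this is TRUE because Dave and Paul are knaves.
- Carol (knight) says "Paul is a liar" - this is TRUE because Paul is a knave.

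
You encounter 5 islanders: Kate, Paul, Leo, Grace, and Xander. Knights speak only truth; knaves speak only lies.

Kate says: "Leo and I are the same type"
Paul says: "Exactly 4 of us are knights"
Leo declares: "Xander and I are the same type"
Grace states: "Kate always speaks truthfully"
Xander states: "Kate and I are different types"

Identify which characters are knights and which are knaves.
Kate is a knave.
Paul is a knave.
Leo is a knight.
Grace is a knave.
Xander is a knight.

Verification:
- Kate (knave) says "Leo and I are the same type" - this is FALSE (a lie) because Kate is a knave and Leo is a knight.
- Paul (knave) says "Exactly 4 of us are knights" - this is FALSE (a lie) because there are 2 knights.
- Leo (knight) says "Xander and I are the same type" - this is TRUE because Leo is a knight and Xander is a knight.
- Grace (knave) says "Kate always speaks truthfully" - this is FALSE (a lie) because Kate is a knave.
- Xander (knight) says "Kate and I are different types" - this is TRUE because Xander is a knight and Kate is a knave.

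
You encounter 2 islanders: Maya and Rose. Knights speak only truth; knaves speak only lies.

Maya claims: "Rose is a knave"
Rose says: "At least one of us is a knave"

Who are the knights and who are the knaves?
Maya is a knave.
Rose is a knight.

Verification:
- Maya (knave) says "Rose is a knave" - this is FALSE (a lie) because Rose is a knight.
- Rose (knight) says "At least one of us is a knave" - this is TRUE because Maya is a knave.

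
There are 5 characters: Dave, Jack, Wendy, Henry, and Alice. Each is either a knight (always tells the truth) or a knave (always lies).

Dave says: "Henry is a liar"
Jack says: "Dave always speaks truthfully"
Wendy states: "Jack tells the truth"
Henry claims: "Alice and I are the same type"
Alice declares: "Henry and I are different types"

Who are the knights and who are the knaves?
Dave is a knight.
Jack is a knight.
Wendy is a knight.
Henry is a knave.
Alice is a knight.

Verification:
- Dave (knight) says "Henry is a liar" - this is TRUE because Henry is a knave.
- Jack (knight) says "Dave always speaks truthfully" - this is TRUE because Dave is a knight.
- Wendy (knight) says "Jack tells the truth" - this is TRUE because Jack is a knight.
- Henry (knave) says "Alice and I are the same type" - this is FALSE (a lie) because Henry is a knave and Alice is a knight.
- Alice (knight) says "Henry and I are different types" - this is TRUE because Alice is a knight and Henry is a knave.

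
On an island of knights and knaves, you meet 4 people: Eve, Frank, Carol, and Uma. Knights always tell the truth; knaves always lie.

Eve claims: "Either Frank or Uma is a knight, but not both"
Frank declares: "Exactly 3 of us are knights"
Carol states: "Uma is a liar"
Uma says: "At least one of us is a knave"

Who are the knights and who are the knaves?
Eve is a knight.
Frank is a knave.
Carol is a knave.
Uma is a knight.

Verification:
- Eve (knight) says "Either Frank or Uma is a knight, but not both" - this is TRUE because Frank is a knave and Uma is a knight.
- Frank (knave) says "Exactly 3 of us are knights" - this is FALSE (a lie) because there are 2 knights.
- Carol (knave) says "Uma is a liar" - this is FALSE (a lie) because Uma is a knight.
- Uma (knight) says "At least one of us is a knave" - this is TRUE because Frank and Carol are knaves.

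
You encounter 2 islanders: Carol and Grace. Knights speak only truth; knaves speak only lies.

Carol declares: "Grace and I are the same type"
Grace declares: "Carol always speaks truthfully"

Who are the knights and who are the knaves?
Carol is a knight.
Grace is a knight.

Verification:
- Carol (knight) says "Grace and I are the same type" - this is TRUE because Carol is a knight and Grace is a knight.
- Grace (knight) says "Carol always speaks truthfully" - this is TRUE because Carol is a knight.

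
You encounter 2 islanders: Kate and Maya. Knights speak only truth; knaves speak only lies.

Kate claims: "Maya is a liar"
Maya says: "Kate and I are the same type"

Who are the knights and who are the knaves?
Kate is a knight.
Maya is a knave.

Verification:
- Kate (knight) says "Maya is a liar" - this is TRUE because Maya is a knave.
- Maya (knave) says "Kate and I are the same type" - this is FALSE (a lie) because Maya is a knave and Kate is a knight.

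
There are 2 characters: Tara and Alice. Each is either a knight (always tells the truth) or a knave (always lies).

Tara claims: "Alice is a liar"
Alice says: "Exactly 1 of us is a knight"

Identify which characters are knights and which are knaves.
Tara is a knave.
Alice is a knight.

Verification:
- Tara (knave) says "Alice is a liar" - this is FALSE (a lie) because Alice is a knight.
- Alice (knight) says "Exactly 1 of us is a knight" - this is TRUE because there are 1 knights.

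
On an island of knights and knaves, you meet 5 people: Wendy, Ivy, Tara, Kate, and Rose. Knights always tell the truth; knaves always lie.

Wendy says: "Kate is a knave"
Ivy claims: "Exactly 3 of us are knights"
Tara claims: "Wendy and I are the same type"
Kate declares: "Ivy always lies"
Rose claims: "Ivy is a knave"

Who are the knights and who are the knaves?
Wendy is a knight.
Ivy is a knight.
Tara is a knight.
Kate is a knave.
Rose is a knave.

Verification:
- Wendy (knight) says "Kate is a knave" - this is TRUE because Kate is a knave.
- Ivy (knight) says "Exactly 3 of us are knights" - this is TRUE because there are 3 knights.
- Tara (knight) says "Wendy and I are the same type" - this is TRUE because Tara is a knight and Wendy is a knight.
- Kate (knave) says "Ivy always lies" - this is FALSE (a lie) because Ivy is a knight.
- Rose (knave) says "Ivy is a knave" - this is FALSE (a lie) because Ivy is a knight.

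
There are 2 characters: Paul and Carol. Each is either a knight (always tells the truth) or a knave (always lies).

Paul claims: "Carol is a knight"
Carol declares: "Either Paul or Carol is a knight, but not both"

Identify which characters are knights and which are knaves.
Paul is a knave.
Carol is a knave.

Verification:
- Paul (knave) says "Carol is a knight" - this is FALSE (a lie) because Carol is a knave.
- Carol (knave) says "Either Paul or Carol is a knight, but not both" - this is FALSE (a lie) because Paul is a knave and Carol is a knave.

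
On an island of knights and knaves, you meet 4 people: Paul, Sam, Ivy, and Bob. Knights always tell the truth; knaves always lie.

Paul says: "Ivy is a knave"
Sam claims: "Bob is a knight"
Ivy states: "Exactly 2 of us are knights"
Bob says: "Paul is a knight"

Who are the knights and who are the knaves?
Paul is a knight.
Sam is a knight.
Ivy is a knave.
Bob is a knight.

Verification:
- Paul (knight) says "Ivy is a knave" - this is TRUE because Ivy is a knave.
- Sam (knight) says "Bob is a knight" - this is TRUE because Bob is a knight.
- Ivy (knave) says "Exactly 2 of us are knights" - this is FALSE (a lie) because there are 3 knights.
- Bob (knight) says "Paul is a knight" - this is TRUE because Paul is a knight.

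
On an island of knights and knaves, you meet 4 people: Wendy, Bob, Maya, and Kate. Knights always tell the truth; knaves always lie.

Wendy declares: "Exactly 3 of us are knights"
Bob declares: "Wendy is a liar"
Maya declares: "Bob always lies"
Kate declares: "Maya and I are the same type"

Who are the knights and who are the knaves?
Wendy is a knight.
Bob is a knave.
Maya is a knight.
Kate is a knight.

Verification:
- Wendy (knight) says "Exactly 3 of us are knights" - this is TRUE because there are 3 knights.
- Bob (knave) says "Wendy is a liar" - this is FALSE (a lie) because Wendy is a knight.
- Maya (knight) says "Bob always lies" - this is TRUE because Bob is a knave.
- Kate (knight) says "Maya and I are the same type" - this is TRUE because Kate is a knight and Maya is a knight.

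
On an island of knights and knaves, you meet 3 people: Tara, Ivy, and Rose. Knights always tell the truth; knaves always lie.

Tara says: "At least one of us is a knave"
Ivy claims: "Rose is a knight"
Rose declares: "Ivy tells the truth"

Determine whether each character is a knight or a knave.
Tara is a knight.
Ivy is a knave.
Rose is a knave.

Verification:
- Tara (knight) says "At least one of us is a knave" - this is TRUE because Ivy and Rose are knaves.
- Ivy (knave) says "Rose is a knight" - this is FALSE (a lie) because Rose is a knave.
- Rose (knave) says "Ivy tells the truth" - this is FALSE (a lie) because Ivy is a knave.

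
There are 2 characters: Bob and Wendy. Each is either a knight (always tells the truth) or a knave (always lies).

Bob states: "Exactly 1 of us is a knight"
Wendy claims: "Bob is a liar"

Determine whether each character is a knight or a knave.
Bob is a knight.
Wendy is a knave.

Verification:
- Bob (knight) says "Exactly 1 of us is a knight" - this is TRUE because there are 1 knights.
- Wendy (knave) says "Bob is a liar" - this is FALSE (a lie) because Bob is a knight.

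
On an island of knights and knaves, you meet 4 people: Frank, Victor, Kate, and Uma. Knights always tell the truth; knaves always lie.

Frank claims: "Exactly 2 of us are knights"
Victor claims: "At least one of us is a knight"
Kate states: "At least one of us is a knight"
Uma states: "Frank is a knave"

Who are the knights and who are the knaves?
Frank is a knave.
Victor is a knight.
Kate is a knight.
Uma is a knight.

Verification:
- Frank (knave) says "Exactly 2 of us are knights" - this is FALSE (a lie) because there are 3 knights.
- Victor (knight) says "At least one of us is a knight" - this is TRUE because Victor, Kate, and Uma are knights.
- Kate (knight) says "At least one of us is a knight" - this is TRUE because Victor, Kate, and Uma are knights.
- Uma (knight) says "Frank is a knave" - this is TRUE because Frank is a knave.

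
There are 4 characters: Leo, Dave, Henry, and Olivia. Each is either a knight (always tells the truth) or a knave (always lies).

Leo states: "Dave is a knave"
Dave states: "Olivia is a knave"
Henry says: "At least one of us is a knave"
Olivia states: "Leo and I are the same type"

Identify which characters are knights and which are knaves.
Leo is a knight.
Dave is a knave.
Henry is a knight.
Olivia is a knight.

Verification:
- Leo (knight) says "Dave is a knave" - this is TRUE because Dave is a knave.
- Dave (knave) says "Olivia is a knave" - this is FALSE (a lie) because Olivia is a knight.
- Henry (knight) says "At least one of us is a knave" - this is TRUE because Dave is a knave.
- Olivia (knight) says "Leo and I are the same type" - this is TRUE because Olivia is a knight and Leo is a knight.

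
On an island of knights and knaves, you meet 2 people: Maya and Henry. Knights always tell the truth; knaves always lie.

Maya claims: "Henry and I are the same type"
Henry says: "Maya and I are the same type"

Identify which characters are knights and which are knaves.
Maya is a knight.
Henry is a knight.

Verification:
- Maya (knight) says "Henry and I are the same type" - this is TRUE because Maya is a knight and Henry is a knight.
- Henry (knight) says "Maya and I are the same type" - this is TRUE because Henry is a knight and Maya is a knight.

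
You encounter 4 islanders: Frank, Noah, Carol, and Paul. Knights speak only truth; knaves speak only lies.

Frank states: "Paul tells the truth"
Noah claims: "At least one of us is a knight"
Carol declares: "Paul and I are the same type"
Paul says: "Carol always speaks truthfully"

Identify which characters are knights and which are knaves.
Frank is a knight.
Noah is a knight.
Carol is a knight.
Paul is a knight.

Verification:
- Frank (knight) says "Paul tells the truth" - this is TRUE because Paul is a knight.
- Noah (knight) says "At least one of us is a knight" - this is TRUE because Frank, Noah, Carol, and Paul are knights.
- Carol (knight) says "Paul and I are the same type" - this is TRUE because Carol is a knight and Paul is a knight.
- Paul (knight) says "Carol always speaks truthfully" - this is TRUE because Carol is a knight.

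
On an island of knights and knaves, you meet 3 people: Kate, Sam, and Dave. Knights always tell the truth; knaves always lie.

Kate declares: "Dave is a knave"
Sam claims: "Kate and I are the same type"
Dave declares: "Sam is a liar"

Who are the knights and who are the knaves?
Kate is a knight.
Sam is a knight.
Dave is a knave.

Verification:
- Kate (knight) says "Dave is a knave" - this is TRUE because Dave is a knave.
- Sam (knight) says "Kate and I are the same type" - this is TRUE because Sam is a knight and Kate is a knight.
- Dave (knave) says "Sam is a liar" - this is FALSE (a lie) because Sam is a knight.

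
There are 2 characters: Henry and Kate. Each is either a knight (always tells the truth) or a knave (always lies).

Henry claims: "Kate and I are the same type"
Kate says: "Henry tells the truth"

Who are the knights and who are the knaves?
Henry is a knight.
Kate is a knight.

Verification:
- Henry (knight) says "Kate and I are the same type" - this is TRUE because Henry is a knight and Kate is a knight.
- Kate (knight) says "Henry tells the truth" - this is TRUE because Henry is a knight.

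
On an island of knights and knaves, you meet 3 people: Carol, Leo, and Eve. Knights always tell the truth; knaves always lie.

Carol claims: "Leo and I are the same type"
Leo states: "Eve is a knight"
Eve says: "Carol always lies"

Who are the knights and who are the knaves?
Carol is a knave.
Leo is a knight.
Eve is a knight.

Verification:
- Carol (knave) says "Leo and I are the same type" - this is FALSE (a lie) because Carol is a knave and Leo is a knight.
- Leo (knight) says "Eve is a knight" - this is TRUE because Eve is a knight.
- Eve (knight) says "Carol always lies" - this is TRUE because Carol is a knave.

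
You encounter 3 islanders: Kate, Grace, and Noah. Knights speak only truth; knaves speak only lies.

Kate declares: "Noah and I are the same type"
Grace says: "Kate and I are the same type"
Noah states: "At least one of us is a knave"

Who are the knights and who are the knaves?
Kate is a knight.
Grace is a knave.
Noah is a knight.

Verification:
- Kate (knight) says "Noah and I are the same type" - this is TRUE because Kate is a knight and Noah is a knight.
- Grace (knave) says "Kate and I are the same type" - this is FALSE (a lie) because Grace is a knave and Kate is a knight.
- Noah (knight) says "At least one of us is a knave" - this is TRUE because Grace is a knave.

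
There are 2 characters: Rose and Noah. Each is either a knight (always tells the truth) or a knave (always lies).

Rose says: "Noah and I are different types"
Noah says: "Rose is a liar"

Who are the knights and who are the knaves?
Rose is a knight.
Noah is a knave.

Verification:
- Rose (knight) says "Noah and I are different types" - this is TRUE because Rose is a knight and Noah is a knave.
- Noah (knave) says "Rose is a liar" - this is FALSE (a lie) because Rose is a knight.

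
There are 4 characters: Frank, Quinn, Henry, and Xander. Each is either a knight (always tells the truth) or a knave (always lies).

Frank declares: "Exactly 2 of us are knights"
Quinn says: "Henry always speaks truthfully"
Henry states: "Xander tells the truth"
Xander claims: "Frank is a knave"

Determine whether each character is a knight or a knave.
Frank is a knave.
Quinn is a knight.
Henry is a knight.
Xander is a knight.

Verification:
- Frank (knave) says "Exactly 2 of us are knights" - this is FALSE (a lie) because there are 3 knights.
- Quinn (knight) says "Henry always speaks truthfully" - this is TRUE because Henry is a knight.
- Henry (knight) says "Xander tells the truth" - this is TRUE because Xander is a knight.
- Xander (knight) says "Frank is a knave" - this is TRUE because Frank is a knave.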